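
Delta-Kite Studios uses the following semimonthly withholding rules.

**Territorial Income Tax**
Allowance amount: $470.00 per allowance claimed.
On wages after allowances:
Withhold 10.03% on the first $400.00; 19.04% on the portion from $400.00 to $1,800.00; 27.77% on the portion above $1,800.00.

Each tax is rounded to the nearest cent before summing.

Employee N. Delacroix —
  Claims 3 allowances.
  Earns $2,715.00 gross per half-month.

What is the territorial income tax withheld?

$212.43

Territorial Income Tax: taxable = $2,715.00 − 3×$470.00 = $1,305.00
  $40.12 + 19.04% × ($1,305.00 − $400.00) = $40.12 + 19.04% × $905.00 = $212.43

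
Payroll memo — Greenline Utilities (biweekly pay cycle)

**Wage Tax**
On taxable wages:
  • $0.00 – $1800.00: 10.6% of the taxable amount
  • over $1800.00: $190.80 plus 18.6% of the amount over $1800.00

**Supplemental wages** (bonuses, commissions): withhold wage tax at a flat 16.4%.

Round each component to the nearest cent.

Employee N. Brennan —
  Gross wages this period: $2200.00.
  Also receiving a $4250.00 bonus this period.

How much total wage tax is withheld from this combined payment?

Wage Tax: taxable = $2200.00
  $190.80 + 18.6% × ($2200.00 − $1800.00) = $190.80 + 18.6% × $400.00 = $265.20
Supplemental (16.4% flat on bonus): 16.4% × $4250.00 = $697.00
Total wage tax: $265.20 + $697.00 = $962.20

$962.20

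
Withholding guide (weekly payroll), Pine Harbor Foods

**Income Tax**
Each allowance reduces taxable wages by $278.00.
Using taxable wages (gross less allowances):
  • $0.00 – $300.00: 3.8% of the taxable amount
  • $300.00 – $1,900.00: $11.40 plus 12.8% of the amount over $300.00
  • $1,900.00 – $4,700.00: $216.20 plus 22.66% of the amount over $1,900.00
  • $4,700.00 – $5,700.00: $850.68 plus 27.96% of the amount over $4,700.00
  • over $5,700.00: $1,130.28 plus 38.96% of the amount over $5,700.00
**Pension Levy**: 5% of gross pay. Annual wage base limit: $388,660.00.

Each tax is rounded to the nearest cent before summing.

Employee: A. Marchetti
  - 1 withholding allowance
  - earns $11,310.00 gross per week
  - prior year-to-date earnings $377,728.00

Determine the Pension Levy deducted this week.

Pension Levy: cap $388,660.00 − YTD $377,728.00 = $10,932.00 subject; 5% × $10,932.00 = $546.60

$546.60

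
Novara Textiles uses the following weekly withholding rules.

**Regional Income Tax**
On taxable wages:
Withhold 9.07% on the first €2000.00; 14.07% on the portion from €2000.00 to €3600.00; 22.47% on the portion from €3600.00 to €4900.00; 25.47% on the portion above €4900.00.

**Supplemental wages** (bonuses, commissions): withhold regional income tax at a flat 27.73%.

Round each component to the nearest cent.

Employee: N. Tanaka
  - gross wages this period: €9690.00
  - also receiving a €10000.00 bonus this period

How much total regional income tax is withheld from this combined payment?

€4691.64

Regional Income Tax: taxable = €9690.00
  €698.63 + 25.47% × (€9690.00 − €4900.00) = €698.63 + 25.47% × €4790.00 = €1918.64
Supplemental (27.73% flat on bonus): 27.73% × €10000.00 = €2773.00
Total regional income tax: €1918.64 + €2773.00 = €4691.64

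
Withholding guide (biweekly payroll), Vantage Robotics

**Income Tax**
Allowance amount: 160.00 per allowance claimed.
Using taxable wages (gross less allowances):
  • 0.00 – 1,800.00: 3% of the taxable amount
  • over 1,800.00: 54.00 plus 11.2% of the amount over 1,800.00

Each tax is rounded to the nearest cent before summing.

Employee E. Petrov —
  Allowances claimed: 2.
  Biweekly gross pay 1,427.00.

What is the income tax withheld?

Income Tax: taxable = 1,427.00 − 2×160.00 = 1,107.00
  3% × 1,107.00 = 33.21

33.21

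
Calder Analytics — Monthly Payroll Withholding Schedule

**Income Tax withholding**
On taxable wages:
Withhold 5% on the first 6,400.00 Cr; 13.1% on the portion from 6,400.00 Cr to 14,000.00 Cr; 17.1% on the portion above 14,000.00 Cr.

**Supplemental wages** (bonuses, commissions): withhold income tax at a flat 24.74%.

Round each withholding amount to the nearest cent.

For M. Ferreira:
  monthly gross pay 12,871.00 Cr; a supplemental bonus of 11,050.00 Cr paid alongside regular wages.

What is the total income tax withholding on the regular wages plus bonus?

Income Tax: taxable = 12,871.00 Cr
  320.00 Cr + 13.1% × (12,871.00 Cr − 6,400.00 Cr) = 320.00 Cr + 13.1% × 6,471.00 Cr = 1,167.70 Cr
Supplemental (24.74% flat on bonus): 24.74% × 11,050.00 Cr = 2,733.77 Cr
Total income tax: 1,167.70 Cr + 2,733.77 Cr = 3,901.47 Cr

3,901.47 Cr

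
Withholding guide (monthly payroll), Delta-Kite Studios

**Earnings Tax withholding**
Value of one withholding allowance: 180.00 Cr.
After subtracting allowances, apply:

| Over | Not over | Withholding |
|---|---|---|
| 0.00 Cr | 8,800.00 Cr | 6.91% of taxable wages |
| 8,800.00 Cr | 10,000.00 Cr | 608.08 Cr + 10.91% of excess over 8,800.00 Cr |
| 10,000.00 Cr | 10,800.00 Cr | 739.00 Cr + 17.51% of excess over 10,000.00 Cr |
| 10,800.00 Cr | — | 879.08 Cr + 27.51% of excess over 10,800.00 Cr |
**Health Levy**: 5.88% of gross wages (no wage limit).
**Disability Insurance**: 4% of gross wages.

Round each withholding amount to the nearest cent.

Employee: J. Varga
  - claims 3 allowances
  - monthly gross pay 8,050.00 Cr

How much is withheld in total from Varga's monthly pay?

1,314.28 Cr

Earnings Tax: taxable = 8,050.00 Cr − 3×180.00 Cr = 7,510.00 Cr
  6.91% × 7,510.00 Cr = 518.94 Cr
Health Levy: 5.88% × 8,050.00 Cr = 473.34 Cr
Disability Insurance: 4% × 8,050.00 Cr = 322.00 Cr
Total: 518.94 Cr + 473.34 Cr + 322.00 Cr = 1,314.28 Cr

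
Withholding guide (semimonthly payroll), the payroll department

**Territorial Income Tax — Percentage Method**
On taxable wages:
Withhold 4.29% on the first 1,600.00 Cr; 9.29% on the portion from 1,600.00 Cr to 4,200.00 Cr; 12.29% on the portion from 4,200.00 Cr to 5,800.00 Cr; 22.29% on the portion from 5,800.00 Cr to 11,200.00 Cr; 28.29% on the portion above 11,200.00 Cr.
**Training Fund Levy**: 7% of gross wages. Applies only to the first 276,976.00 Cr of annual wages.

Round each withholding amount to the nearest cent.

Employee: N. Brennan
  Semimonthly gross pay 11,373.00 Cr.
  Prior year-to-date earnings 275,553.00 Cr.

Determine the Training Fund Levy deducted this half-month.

99.61 Cr

Training Fund Levy: cap 276,976.00 Cr − YTD 275,553.00 Cr = 1,423.00 Cr subject; 7% × 1,423.00 Cr = 99.61 Cr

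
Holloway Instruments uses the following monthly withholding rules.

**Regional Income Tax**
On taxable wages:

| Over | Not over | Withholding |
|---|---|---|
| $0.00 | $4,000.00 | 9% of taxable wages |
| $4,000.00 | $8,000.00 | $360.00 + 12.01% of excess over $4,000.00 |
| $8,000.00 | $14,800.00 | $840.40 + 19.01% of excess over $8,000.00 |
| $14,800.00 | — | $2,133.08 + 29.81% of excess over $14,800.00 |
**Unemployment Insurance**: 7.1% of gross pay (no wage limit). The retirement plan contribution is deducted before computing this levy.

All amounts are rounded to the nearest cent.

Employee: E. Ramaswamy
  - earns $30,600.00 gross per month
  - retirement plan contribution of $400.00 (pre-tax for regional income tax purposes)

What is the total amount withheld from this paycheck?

Regional Income Tax: taxable = $30,600.00 − $400.00 = $30,200.00
  $2,133.08 + 29.81% × ($30,200.00 − $14,800.00) = $2,133.08 + 29.81% × $15,400.00 = $6,723.82
Unemployment Insurance: 7.1% × $30,200.00 = $2,144.20
Total: $6,723.82 + $2,144.20 = $8,868.02

$8,868.02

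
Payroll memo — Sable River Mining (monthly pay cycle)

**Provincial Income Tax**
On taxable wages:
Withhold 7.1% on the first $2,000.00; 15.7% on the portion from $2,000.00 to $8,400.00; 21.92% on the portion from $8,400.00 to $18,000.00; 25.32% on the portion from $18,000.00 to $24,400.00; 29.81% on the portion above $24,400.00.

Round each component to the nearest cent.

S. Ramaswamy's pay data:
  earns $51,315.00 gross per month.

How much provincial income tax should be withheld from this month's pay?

$12,894.96

Provincial Income Tax: taxable = $51,315.00
  $4,871.60 + 29.81% × ($51,315.00 − $24,400.00) = $4,871.60 + 29.81% × $26,915.00 = $12,894.96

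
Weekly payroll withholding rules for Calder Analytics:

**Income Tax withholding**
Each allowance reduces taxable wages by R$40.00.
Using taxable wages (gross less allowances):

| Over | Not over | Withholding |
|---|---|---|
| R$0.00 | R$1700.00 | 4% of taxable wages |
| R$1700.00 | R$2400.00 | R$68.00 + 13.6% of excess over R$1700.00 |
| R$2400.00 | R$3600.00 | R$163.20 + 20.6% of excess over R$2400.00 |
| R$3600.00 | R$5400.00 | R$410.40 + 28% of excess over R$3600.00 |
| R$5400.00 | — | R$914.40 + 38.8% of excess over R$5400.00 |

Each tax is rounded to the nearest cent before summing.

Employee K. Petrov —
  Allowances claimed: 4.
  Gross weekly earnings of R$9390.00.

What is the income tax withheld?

Income Tax: taxable = R$9390.00 − 4×R$40.00 = R$9230.00
  R$914.40 + 38.8% × (R$9230.00 − R$5400.00) = R$914.40 + 38.8% × R$3830.00 = R$2400.44

R$2400.44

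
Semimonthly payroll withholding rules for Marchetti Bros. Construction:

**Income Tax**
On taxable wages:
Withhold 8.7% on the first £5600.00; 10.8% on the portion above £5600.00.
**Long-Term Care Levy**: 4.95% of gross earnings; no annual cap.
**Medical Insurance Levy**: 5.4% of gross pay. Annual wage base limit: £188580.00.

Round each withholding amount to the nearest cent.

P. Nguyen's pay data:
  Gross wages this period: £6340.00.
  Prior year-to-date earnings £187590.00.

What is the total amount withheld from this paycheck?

£934.41

Income Tax: taxable = £6340.00
  £487.20 + 10.8% × (£6340.00 − £5600.00) = £487.20 + 10.8% × £740.00 = £567.12
Long-Term Care Levy: 4.95% × £6340.00 = £313.83
Medical Insurance Levy: cap £188580.00 − YTD £187590.00 = £990.00 subject; 5.4% × £990.00 = £53.46
Total: £567.12 + £313.83 + £53.46 = £934.41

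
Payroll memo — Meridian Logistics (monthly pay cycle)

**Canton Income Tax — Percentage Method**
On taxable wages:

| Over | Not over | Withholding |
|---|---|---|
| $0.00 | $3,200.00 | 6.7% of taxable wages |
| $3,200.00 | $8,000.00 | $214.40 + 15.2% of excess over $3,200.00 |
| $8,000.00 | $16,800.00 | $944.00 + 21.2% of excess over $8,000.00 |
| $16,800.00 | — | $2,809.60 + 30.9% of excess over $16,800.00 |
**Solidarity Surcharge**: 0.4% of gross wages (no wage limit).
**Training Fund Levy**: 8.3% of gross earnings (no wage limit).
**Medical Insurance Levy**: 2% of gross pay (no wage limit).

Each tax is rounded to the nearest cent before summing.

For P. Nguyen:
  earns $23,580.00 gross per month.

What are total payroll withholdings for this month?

$7,427.68

Canton Income Tax: taxable = $23,580.00
  $2,809.60 + 30.9% × ($23,580.00 − $16,800.00) = $2,809.60 + 30.9% × $6,780.00 = $4,904.62
Solidarity Surcharge: 0.4% × $23,580.00 = $94.32
Training Fund Levy: 8.3% × $23,580.00 = $1,957.14
Medical Insurance Levy: 2% × $23,580.00 = $471.60
Total: $4,904.62 + $94.32 + $1,957.14 + $471.60 = $7,427.68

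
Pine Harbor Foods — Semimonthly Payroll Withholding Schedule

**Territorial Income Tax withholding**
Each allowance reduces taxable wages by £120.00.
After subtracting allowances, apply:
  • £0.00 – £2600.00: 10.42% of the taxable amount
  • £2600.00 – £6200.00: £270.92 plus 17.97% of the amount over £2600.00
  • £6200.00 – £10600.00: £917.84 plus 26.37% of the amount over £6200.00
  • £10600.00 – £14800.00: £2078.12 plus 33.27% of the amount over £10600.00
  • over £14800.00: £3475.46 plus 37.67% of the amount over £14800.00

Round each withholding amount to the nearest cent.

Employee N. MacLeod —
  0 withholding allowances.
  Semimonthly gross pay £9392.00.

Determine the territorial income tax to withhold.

£1759.57

Territorial Income Tax: taxable = £9392.00
  £917.84 + 26.37% × (£9392.00 − £6200.00) = £917.84 + 26.37% × £3192.00 = £1759.57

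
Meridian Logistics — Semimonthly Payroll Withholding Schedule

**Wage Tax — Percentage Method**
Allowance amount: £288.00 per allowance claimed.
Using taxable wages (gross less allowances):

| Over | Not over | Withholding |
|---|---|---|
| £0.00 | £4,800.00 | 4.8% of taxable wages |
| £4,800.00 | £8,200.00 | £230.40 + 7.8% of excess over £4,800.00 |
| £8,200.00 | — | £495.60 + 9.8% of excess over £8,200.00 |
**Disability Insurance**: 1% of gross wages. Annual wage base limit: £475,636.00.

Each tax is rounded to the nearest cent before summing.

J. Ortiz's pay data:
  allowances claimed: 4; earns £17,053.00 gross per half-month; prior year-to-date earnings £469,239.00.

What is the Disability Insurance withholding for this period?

£63.97

Disability Insurance: cap £475,636.00 − YTD £469,239.00 = £6,397.00 subject; 1% × £6,397.00 = £63.97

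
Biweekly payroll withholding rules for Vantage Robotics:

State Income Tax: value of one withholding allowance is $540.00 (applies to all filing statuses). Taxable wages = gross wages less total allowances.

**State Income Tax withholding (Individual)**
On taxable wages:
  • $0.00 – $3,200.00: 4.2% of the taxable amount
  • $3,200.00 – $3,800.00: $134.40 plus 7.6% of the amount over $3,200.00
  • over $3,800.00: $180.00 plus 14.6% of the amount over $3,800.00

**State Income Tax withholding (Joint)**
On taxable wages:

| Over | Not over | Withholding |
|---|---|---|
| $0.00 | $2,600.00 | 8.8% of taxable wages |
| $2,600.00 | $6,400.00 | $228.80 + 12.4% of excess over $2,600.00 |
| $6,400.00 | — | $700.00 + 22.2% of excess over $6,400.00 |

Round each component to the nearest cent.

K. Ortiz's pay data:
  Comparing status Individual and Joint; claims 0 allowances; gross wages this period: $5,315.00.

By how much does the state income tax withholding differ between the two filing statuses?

$164.27

State Income Tax (Individual): taxable = $5,315.00
  $180.00 + 14.6% × ($5,315.00 − $3,800.00) = $180.00 + 14.6% × $1,515.00 = $401.19
State Income Tax (Joint): taxable = $5,315.00
  $228.80 + 12.4% × ($5,315.00 − $2,600.00) = $228.80 + 12.4% × $2,715.00 = $565.46
Difference: |$401.19 − $565.46| = $164.27 (higher under Joint)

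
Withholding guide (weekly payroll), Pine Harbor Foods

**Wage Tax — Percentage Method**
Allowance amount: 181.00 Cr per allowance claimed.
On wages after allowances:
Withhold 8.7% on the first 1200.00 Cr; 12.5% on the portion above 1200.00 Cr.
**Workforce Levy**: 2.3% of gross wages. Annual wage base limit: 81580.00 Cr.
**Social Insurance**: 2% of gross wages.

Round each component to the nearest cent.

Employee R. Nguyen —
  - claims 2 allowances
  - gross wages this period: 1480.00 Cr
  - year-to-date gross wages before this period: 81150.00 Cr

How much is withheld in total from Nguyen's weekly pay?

Wage Tax: taxable = 1480.00 Cr − 2×181.00 Cr = 1118.00 Cr
  8.7% × 1118.00 Cr = 97.27 Cr
Workforce Levy: cap 81580.00 Cr − YTD 81150.00 Cr = 430.00 Cr subject; 2.3% × 430.00 Cr = 9.89 Cr
Social Insurance: 2% × 1480.00 Cr = 29.60 Cr
Total: 97.27 Cr + 9.89 Cr + 29.60 Cr = 136.76 Cr

136.76 Cr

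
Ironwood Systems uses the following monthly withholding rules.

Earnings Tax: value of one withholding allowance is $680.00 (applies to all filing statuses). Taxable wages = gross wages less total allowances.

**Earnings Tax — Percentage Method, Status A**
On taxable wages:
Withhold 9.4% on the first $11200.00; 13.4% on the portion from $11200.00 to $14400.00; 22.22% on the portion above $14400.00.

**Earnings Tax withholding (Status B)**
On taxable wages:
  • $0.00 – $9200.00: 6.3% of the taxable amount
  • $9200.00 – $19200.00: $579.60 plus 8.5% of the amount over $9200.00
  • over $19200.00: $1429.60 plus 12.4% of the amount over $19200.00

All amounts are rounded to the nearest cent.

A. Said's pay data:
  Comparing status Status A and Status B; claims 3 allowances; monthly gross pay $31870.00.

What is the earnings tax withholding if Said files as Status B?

Earnings Tax (Status B): taxable = $31870.00 − 3×$680.00 = $29830.00
  $1429.60 + 12.4% × ($29830.00 − $19200.00) = $1429.60 + 12.4% × $10630.00 = $2747.72

$2747.72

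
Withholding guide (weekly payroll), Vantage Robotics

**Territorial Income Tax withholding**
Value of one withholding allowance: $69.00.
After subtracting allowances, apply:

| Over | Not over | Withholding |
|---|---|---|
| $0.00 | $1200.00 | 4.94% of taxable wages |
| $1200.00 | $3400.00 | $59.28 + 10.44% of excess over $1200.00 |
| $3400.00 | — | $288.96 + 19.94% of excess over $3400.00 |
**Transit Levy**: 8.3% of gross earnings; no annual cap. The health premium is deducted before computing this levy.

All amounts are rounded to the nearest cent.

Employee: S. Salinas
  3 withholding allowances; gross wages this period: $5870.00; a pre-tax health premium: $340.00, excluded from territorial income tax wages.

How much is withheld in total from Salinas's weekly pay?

Territorial Income Tax: taxable = $5870.00 − $340.00 − 3×$69.00 = $5323.00
  $288.96 + 19.94% × ($5323.00 − $3400.00) = $288.96 + 19.94% × $1923.00 = $672.41
Transit Levy: 8.3% × $5530.00 = $458.99
Total: $672.41 + $458.99 = $1131.40

$1131.40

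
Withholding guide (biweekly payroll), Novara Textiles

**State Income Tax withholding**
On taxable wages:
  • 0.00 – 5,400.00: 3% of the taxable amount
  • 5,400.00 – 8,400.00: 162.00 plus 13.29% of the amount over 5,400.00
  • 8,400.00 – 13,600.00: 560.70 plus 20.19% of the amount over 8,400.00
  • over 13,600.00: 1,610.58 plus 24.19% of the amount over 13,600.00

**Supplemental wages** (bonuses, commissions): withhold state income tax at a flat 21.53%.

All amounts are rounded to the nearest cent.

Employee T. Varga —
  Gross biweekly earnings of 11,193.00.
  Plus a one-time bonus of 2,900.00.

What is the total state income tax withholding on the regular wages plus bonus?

1,748.98

State Income Tax: taxable = 11,193.00
  560.70 + 20.19% × (11,193.00 − 8,400.00) = 560.70 + 20.19% × 2,793.00 = 1,124.61
Supplemental (21.53% flat on bonus): 21.53% × 2,900.00 = 624.37
Total state income tax: 1,124.61 + 624.37 = 1,748.98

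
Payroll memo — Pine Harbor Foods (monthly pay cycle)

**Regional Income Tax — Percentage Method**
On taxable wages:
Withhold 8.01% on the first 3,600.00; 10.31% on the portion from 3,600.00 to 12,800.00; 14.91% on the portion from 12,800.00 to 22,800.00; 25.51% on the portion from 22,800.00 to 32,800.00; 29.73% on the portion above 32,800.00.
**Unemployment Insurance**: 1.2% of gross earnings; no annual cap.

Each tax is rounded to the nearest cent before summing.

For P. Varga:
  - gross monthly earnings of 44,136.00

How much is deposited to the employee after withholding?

Regional Income Tax: taxable = 44,136.00
  5,278.88 + 29.73% × (44,136.00 − 32,800.00) = 5,278.88 + 29.73% × 11,336.00 = 8,649.07
Unemployment Insurance: 1.2% × 44,136.00 = 529.63
Total withheld: 8,649.07 + 529.63 = 9,178.70
Net pay: 44,136.00 − 9,178.70 = 34,957.30

34,957.30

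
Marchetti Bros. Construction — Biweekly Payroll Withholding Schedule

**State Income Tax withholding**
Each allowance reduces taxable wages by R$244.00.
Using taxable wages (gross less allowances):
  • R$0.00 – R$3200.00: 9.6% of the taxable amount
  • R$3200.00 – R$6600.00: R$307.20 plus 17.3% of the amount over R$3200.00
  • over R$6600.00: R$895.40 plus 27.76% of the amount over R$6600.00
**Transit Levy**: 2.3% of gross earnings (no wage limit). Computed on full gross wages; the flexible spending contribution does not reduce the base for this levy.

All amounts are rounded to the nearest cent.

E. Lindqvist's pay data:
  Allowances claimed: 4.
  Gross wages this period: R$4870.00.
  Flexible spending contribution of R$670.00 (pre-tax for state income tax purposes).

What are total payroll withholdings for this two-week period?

State Income Tax: taxable = R$4870.00 − R$670.00 − 4×R$244.00 = R$3224.00
  R$307.20 + 17.3% × (R$3224.00 − R$3200.00) = R$307.20 + 17.3% × R$24.00 = R$311.35
Transit Levy: 2.3% × R$4870.00 = R$112.01
Total: R$311.35 + R$112.01 = R$423.36

R$423.36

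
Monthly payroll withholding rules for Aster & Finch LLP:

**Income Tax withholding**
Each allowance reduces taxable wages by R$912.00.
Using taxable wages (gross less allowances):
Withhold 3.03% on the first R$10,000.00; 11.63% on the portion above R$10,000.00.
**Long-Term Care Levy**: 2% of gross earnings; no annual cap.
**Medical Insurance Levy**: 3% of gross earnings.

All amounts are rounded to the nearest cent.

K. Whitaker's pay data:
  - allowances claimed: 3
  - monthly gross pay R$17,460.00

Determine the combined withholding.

Income Tax: taxable = R$17,460.00 − 3×R$912.00 = R$14,724.00
  R$303.00 + 11.63% × (R$14,724.00 − R$10,000.00) = R$303.00 + 11.63% × R$4,724.00 = R$852.40
Long-Term Care Levy: 2% × R$17,460.00 = R$349.20
Medical Insurance Levy: 3% × R$17,460.00 = R$523.80
Total: R$852.40 + R$349.20 + R$523.80 = R$1,725.40

R$1,725.40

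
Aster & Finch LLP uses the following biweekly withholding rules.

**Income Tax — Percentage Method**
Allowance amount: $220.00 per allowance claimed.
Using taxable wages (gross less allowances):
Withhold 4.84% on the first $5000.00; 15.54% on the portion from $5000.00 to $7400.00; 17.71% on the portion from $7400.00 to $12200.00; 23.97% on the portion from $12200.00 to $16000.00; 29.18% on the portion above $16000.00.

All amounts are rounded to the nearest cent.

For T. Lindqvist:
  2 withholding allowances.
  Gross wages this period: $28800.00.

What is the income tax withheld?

$5982.55

Income Tax: taxable = $28800.00 − 2×$220.00 = $28360.00
  $2375.90 + 29.18% × ($28360.00 − $16000.00) = $2375.90 + 29.18% × $12360.00 = $5982.55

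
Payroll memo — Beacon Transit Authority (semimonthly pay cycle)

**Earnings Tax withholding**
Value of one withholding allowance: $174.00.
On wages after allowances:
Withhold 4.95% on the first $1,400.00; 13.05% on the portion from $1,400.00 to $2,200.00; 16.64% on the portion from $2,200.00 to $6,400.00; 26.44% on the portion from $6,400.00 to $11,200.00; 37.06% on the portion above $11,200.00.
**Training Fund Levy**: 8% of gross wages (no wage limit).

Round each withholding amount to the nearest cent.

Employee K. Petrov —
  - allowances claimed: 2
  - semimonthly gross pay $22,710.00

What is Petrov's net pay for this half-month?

$14,614.86

Earnings Tax: taxable = $22,710.00 − 2×$174.00 = $22,362.00
  $2,141.70 + 37.06% × ($22,362.00 − $11,200.00) = $2,141.70 + 37.06% × $11,162.00 = $6,278.34
Training Fund Levy: 8% × $22,710.00 = $1,816.80
Total withheld: $6,278.34 + $1,816.80 = $8,095.14
Net pay: $22,710.00 − $8,095.14 = $14,614.86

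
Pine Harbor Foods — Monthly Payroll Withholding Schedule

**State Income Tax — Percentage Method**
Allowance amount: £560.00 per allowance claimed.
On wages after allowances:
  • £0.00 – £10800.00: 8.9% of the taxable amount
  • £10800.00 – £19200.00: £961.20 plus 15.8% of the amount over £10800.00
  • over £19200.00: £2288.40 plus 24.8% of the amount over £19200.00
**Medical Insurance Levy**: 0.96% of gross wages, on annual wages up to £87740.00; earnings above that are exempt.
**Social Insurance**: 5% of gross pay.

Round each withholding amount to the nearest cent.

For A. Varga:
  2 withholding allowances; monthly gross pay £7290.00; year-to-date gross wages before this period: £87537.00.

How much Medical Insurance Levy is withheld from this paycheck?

Medical Insurance Levy: cap £87740.00 − YTD £87537.00 = £203.00 subject; 0.96% × £203.00 = £1.95

£1.95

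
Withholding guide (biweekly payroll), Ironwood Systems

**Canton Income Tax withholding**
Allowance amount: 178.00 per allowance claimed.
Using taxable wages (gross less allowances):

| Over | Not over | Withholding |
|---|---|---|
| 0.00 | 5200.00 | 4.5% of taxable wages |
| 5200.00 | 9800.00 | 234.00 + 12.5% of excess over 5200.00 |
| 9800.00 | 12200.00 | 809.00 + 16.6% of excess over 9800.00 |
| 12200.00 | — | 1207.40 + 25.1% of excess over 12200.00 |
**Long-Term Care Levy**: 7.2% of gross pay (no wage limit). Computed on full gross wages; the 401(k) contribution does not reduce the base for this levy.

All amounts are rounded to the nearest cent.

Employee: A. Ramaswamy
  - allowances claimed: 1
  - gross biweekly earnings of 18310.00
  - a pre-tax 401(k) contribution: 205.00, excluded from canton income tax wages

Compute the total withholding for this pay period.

Canton Income Tax: taxable = 18310.00 − 205.00 − 1×178.00 = 17927.00
  1207.40 + 25.1% × (17927.00 − 12200.00) = 1207.40 + 25.1% × 5727.00 = 2644.88
Long-Term Care Levy: 7.2% × 18310.00 = 1318.32
Total: 2644.88 + 1318.32 = 3963.20

3963.20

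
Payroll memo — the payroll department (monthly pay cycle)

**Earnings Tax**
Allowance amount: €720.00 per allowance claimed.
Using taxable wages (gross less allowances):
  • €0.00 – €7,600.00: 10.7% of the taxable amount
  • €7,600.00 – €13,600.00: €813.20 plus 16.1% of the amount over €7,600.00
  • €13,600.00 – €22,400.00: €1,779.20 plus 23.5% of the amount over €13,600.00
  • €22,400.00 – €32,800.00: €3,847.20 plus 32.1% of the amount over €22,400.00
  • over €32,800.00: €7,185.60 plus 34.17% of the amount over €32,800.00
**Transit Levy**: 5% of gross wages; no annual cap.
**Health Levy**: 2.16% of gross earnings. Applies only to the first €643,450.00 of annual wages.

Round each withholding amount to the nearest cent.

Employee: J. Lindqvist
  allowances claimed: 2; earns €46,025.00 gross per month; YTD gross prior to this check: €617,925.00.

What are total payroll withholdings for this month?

€14,065.12

Earnings Tax: taxable = €46,025.00 − 2×€720.00 = €44,585.00
  €7,185.60 + 34.17% × (€44,585.00 − €32,800.00) = €7,185.60 + 34.17% × €11,785.00 = €11,212.53
Transit Levy: 5% × €46,025.00 = €2,301.25
Health Levy: cap €643,450.00 − YTD €617,925.00 = €25,525.00 subject; 2.16% × €25,525.00 = €551.34
Total: €11,212.53 + €2,301.25 + €551.34 = €14,065.12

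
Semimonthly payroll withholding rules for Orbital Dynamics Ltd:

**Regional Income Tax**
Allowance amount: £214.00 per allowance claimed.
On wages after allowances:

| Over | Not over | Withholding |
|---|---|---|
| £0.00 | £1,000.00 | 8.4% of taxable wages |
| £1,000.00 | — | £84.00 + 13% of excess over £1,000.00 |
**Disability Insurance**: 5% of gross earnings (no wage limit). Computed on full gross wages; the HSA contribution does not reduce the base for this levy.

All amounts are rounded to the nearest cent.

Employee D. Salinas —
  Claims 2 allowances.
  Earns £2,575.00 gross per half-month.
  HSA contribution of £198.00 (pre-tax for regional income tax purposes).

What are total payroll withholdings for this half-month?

£336.12

Regional Income Tax: taxable = £2,575.00 − £198.00 − 2×£214.00 = £1,949.00
  £84.00 + 13% × (£1,949.00 − £1,000.00) = £84.00 + 13% × £949.00 = £207.37
Disability Insurance: 5% × £2,575.00 = £128.75
Total: £207.37 + £128.75 = £336.12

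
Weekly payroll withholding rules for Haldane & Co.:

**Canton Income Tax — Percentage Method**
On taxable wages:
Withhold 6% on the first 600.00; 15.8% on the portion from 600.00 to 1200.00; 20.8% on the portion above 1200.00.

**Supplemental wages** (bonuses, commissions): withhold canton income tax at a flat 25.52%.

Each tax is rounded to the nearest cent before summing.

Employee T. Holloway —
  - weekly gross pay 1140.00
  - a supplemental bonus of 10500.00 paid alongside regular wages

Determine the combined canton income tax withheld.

Canton Income Tax: taxable = 1140.00
  36.00 + 15.8% × (1140.00 − 600.00) = 36.00 + 15.8% × 540.00 = 121.32
Supplemental (25.52% flat on bonus): 25.52% × 10500.00 = 2679.60
Total canton income tax: 121.32 + 2679.60 = 2800.92

2800.92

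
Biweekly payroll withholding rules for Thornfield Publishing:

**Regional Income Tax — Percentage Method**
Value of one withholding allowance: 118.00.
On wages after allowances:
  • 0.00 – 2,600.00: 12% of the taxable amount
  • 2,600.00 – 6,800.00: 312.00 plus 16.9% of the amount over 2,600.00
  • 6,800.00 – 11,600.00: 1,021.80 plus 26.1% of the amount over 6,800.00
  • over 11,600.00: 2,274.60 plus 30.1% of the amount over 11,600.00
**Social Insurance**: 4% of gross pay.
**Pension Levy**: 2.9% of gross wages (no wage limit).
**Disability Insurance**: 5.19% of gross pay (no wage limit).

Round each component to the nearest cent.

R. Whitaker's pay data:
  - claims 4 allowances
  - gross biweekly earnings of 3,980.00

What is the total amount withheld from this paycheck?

Regional Income Tax: taxable = 3,980.00 − 4×118.00 = 3,508.00
  312.00 + 16.9% × (3,508.00 − 2,600.00) = 312.00 + 16.9% × 908.00 = 465.45
Social Insurance: 4% × 3,980.00 = 159.20
Pension Levy: 2.9% × 3,980.00 = 115.42
Disability Insurance: 5.19% × 3,980.00 = 206.56
Total: 465.45 + 159.20 + 115.42 + 206.56 = 946.63

946.63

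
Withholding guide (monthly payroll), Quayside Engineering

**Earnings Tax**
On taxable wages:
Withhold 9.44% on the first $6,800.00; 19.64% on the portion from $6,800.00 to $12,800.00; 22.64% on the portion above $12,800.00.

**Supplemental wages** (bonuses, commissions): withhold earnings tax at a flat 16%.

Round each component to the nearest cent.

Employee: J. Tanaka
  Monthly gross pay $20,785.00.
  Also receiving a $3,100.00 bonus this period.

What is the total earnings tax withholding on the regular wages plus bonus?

$4,124.12

Earnings Tax: taxable = $20,785.00
  $1,820.32 + 22.64% × ($20,785.00 − $12,800.00) = $1,820.32 + 22.64% × $7,985.00 = $3,628.12
Supplemental (16% flat on bonus): 16% × $3,100.00 = $496.00
Total earnings tax: $3,628.12 + $496.00 = $4,124.12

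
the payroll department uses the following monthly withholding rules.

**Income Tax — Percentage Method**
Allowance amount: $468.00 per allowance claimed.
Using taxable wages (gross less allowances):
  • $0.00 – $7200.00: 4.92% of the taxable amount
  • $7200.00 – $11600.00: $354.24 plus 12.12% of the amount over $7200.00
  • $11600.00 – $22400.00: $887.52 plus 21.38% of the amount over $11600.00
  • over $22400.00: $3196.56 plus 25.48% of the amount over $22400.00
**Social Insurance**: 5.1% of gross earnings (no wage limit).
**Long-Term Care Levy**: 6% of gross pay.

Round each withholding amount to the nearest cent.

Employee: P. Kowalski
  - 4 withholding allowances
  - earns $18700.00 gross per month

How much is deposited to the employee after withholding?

Income Tax: taxable = $18700.00 − 4×$468.00 = $16828.00
  $887.52 + 21.38% × ($16828.00 − $11600.00) = $887.52 + 21.38% × $5228.00 = $2005.27
Social Insurance: 5.1% × $18700.00 = $953.70
Long-Term Care Levy: 6% × $18700.00 = $1122.00
Total withheld: $2005.27 + $953.70 + $1122.00 = $4080.97
Net pay: $18700.00 − $4080.97 = $14619.03

$14619.03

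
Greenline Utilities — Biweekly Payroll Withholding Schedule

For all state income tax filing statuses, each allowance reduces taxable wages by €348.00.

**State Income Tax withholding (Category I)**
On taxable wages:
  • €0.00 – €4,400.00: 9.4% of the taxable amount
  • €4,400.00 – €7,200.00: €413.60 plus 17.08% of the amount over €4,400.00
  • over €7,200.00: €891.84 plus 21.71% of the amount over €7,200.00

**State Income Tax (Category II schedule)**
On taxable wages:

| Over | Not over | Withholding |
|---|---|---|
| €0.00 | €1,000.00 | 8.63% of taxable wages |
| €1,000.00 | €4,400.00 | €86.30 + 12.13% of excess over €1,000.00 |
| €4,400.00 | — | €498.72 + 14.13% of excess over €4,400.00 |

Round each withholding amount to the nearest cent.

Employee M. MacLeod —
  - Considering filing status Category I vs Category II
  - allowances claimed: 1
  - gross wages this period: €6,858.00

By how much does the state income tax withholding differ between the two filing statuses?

€22.87

State Income Tax (Category I): taxable = €6,858.00 − 1×€348.00 = €6,510.00
  €413.60 + 17.08% × (€6,510.00 − €4,400.00) = €413.60 + 17.08% × €2,110.00 = €773.99
State Income Tax (Category II): taxable = €6,858.00 − 1×€348.00 = €6,510.00
  €498.72 + 14.13% × (€6,510.00 − €4,400.00) = €498.72 + 14.13% × €2,110.00 = €796.86
Difference: |€773.99 − €796.86| = €22.87 (higher under Category II)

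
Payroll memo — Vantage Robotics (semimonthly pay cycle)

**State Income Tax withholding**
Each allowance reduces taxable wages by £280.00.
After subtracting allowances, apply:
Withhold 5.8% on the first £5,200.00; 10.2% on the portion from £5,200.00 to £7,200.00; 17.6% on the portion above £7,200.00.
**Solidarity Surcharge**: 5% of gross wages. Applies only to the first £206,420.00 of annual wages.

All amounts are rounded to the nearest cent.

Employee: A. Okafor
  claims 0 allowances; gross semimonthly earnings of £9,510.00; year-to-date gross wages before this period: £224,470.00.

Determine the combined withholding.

£912.16

State Income Tax: taxable = £9,510.00
  £505.60 + 17.6% × (£9,510.00 − £7,200.00) = £505.60 + 17.6% × £2,310.00 = £912.16
Solidarity Surcharge: YTD £224,470.00 ≥ cap £206,420.00 → £0.00
Total: £912.16 + £0.00 = £912.16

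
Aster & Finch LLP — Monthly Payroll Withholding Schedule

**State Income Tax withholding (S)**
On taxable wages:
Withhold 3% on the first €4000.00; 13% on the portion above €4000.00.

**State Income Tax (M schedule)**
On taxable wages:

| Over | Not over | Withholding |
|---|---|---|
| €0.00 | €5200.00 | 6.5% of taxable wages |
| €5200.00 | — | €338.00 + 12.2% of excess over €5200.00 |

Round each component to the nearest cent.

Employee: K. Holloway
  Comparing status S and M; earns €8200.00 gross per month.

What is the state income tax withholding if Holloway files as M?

State Income Tax (M): taxable = €8200.00
  €338.00 + 12.2% × (€8200.00 − €5200.00) = €338.00 + 12.2% × €3000.00 = €704.00

€704.00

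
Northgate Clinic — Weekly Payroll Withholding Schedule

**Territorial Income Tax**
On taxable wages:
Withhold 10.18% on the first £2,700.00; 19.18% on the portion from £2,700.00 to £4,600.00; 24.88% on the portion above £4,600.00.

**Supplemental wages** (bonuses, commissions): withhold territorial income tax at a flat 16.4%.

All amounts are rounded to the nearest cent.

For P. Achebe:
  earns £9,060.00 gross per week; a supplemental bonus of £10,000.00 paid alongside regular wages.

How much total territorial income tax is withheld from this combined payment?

Territorial Income Tax: taxable = £9,060.00
  £639.28 + 24.88% × (£9,060.00 − £4,600.00) = £639.28 + 24.88% × £4,460.00 = £1,748.93
Supplemental (16.4% flat on bonus): 16.4% × £10,000.00 = £1,640.00
Total territorial income tax: £1,748.93 + £1,640.00 = £3,388.93

£3,388.93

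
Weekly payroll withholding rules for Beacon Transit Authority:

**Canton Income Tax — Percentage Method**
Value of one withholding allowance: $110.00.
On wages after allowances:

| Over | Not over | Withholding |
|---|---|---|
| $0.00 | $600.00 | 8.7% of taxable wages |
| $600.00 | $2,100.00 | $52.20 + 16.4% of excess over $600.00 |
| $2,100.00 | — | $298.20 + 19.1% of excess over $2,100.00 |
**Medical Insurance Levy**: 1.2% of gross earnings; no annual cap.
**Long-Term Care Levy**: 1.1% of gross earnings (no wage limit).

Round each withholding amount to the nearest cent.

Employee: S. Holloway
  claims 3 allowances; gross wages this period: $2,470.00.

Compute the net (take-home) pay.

$2,107.35

Canton Income Tax: taxable = $2,470.00 − 3×$110.00 = $2,140.00
  $298.20 + 19.1% × ($2,140.00 − $2,100.00) = $298.20 + 19.1% × $40.00 = $305.84
Medical Insurance Levy: 1.2% × $2,470.00 = $29.64
Long-Term Care Levy: 1.1% × $2,470.00 = $27.17
Total withheld: $305.84 + $29.64 + $27.17 = $362.65
Net pay: $2,470.00 − $362.65 = $2,107.35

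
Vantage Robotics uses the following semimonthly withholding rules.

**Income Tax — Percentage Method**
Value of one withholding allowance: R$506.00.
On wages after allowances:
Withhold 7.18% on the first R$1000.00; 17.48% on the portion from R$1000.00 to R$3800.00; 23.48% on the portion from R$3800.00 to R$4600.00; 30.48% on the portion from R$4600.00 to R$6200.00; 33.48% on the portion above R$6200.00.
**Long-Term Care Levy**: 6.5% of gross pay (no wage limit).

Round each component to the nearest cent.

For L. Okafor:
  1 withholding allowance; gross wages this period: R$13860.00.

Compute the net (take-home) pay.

Income Tax: taxable = R$13860.00 − 1×R$506.00 = R$13354.00
  R$1236.76 + 33.48% × (R$13354.00 − R$6200.00) = R$1236.76 + 33.48% × R$7154.00 = R$3631.92
Long-Term Care Levy: 6.5% × R$13860.00 = R$900.90
Total withheld: R$3631.92 + R$900.90 = R$4532.82
Net pay: R$13860.00 − R$4532.82 = R$9327.18

R$9327.18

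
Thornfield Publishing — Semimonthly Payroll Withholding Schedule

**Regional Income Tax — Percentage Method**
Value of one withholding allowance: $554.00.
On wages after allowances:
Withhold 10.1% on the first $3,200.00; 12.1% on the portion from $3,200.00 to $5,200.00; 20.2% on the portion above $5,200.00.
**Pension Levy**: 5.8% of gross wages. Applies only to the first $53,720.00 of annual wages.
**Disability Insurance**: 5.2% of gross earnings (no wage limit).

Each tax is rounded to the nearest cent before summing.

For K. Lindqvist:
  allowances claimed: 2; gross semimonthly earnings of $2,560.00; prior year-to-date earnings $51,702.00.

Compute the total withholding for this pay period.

Regional Income Tax: taxable = $2,560.00 − 2×$554.00 = $1,452.00
  10.1% × $1,452.00 = $146.65
Pension Levy: cap $53,720.00 − YTD $51,702.00 = $2,018.00 subject; 5.8% × $2,018.00 = $117.04
Disability Insurance: 5.2% × $2,560.00 = $133.12
Total: $146.65 + $117.04 + $133.12 = $396.81

$396.81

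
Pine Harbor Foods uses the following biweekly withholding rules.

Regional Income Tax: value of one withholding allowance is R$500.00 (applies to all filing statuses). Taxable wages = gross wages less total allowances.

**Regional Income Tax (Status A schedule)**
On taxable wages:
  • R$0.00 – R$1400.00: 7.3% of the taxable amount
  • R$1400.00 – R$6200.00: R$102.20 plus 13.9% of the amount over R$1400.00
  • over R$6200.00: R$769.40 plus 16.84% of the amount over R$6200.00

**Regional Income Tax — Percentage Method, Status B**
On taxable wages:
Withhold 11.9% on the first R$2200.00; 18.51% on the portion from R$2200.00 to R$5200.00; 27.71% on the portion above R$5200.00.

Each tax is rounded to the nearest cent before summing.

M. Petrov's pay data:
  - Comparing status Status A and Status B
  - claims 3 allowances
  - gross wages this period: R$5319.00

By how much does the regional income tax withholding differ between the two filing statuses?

Regional Income Tax (Status A): taxable = R$5319.00 − 3×R$500.00 = R$3819.00
  R$102.20 + 13.9% × (R$3819.00 − R$1400.00) = R$102.20 + 13.9% × R$2419.00 = R$438.44
Regional Income Tax (Status B): taxable = R$5319.00 − 3×R$500.00 = R$3819.00
  R$261.80 + 18.51% × (R$3819.00 − R$2200.00) = R$261.80 + 18.51% × R$1619.00 = R$561.48
Difference: |R$438.44 − R$561.48| = R$123.04 (higher under Status B)

R$123.04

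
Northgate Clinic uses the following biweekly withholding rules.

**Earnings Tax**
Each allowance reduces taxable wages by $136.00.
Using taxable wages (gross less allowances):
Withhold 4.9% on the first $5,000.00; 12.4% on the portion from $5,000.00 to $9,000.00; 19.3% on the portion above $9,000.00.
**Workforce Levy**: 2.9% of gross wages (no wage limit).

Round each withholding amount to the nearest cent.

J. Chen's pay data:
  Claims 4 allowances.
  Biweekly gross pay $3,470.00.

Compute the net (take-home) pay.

Earnings Tax: taxable = $3,470.00 − 4×$136.00 = $2,926.00
  4.9% × $2,926.00 = $143.37
Workforce Levy: 2.9% × $3,470.00 = $100.63
Total withheld: $143.37 + $100.63 = $244.00
Net pay: $3,470.00 − $244.00 = $3,226.00

$3,226.00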